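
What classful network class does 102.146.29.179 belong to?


First octet: 102
Binary: 01100110
0xxxxxxx -> Class A (1-126)
Class A, default mask 255.0.0.0 (/8)


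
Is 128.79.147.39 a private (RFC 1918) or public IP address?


RFC 1918 private ranges:
  10.0.0.0/8 (10.0.0.0 - 10.255.255.255)
  172.16.0.0/12 (172.16.0.0 - 172.31.255.255)
  192.168.0.0/16 (192.168.0.0 - 192.168.255.255)
Public (not in any RFC 1918 range)


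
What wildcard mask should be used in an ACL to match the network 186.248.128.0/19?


Subnet mask: 255.255.224.0
Wildcard = 255.255.255.255 - subnet mask
255 - 255 = 0
255 - 255 = 0
255 - 224 = 31
255 - 0 = 255
Wildcard: 0.0.31.255


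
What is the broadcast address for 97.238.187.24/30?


Network: 97.238.187.24/30
Host bits = 2
Set all host bits to 1:
Broadcast: 97.238.187.27


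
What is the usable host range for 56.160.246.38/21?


Network: 56.160.240.0
Broadcast: 56.160.247.255
First usable = network + 1
Last usable = broadcast - 1
Range: 56.160.240.1 to 56.160.247.254


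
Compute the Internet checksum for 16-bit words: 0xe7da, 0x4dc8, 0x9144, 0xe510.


Sum all words (with carry folding):
+ 0xe7da = 0xe7da
+ 0x4dc8 = 0x35a3
+ 0x9144 = 0xc6e7
+ 0xe510 = 0xabf8
One's complement: ~0xabf8
Checksum = 0x5407


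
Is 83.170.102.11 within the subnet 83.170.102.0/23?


Subnet network: 83.170.102.0
Test IP AND mask: 83.170.102.0
Yes, 83.170.102.11 is in 83.170.102.0/23


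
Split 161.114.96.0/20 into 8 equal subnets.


New prefix = 20 + 3 = 23
Each subnet has 512 addresses
  161.114.96.0/23
  161.114.98.0/23
  161.114.100.0/23
  161.114.102.0/23
  161.114.104.0/23
  161.114.106.0/23
  161.114.108.0/23
  161.114.110.0/23
Subnets: 161.114.96.0/23, 161.114.98.0/23, 161.114.100.0/23, 161.114.102.0/23, 161.114.104.0/23, 161.114.106.0/23, 161.114.108.0/23, 161.114.110.0/23


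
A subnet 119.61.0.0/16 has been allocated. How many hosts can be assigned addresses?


Host bits = 32 - 16 = 16
Total addresses = 2^16 = 65536
Usable = total - 2 (network and broadcast)
Usable hosts: 65534


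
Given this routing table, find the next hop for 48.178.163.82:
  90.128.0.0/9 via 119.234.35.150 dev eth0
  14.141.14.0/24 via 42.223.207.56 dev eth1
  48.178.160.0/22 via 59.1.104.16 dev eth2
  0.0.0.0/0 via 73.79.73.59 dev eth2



Longest prefix match for 48.178.163.82:
  /9 90.128.0.0: no
  /24 14.141.14.0: no
  /22 48.178.160.0: MATCH
  /0 0.0.0.0: MATCH
Selected: next-hop 59.1.104.16 via eth2 (matched /22)


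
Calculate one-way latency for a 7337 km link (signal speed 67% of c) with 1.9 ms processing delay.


Speed = 0.67 * 3e5 km/s = 201000 km/s
Propagation delay = 7337 / 201000 = 0.0365 s = 36.5025 ms
Processing delay = 1.9 ms
Total one-way latency = 38.4025 ms


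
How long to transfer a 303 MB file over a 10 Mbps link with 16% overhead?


Effective throughput = 10 * (1 - 16/100) = 8.4 Mbps
File size in Mb = 303 * 8 = 2424 Mb
Time = 2424 / 8.4
Time = 288.5714 seconds


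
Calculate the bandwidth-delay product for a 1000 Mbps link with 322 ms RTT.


BDP = bandwidth * RTT
= 1000 Mbps * 322 ms
= 1000 * 1e6 * 322 / 1000 bits
= 322000000 bits
= 40250000 bytes
= 39306.6406 KB
BDP = 322000000 bits (40250000 bytes)


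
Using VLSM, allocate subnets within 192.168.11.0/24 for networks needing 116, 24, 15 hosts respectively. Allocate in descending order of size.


116 hosts -> /25 (126 usable): 192.168.11.0/25
24 hosts -> /27 (30 usable): 192.168.11.128/27
15 hosts -> /27 (30 usable): 192.168.11.160/27
Allocation: 192.168.11.0/25 (116 hosts, 126 usable); 192.168.11.128/27 (24 hosts, 30 usable); 192.168.11.160/27 (15 hosts, 30 usable)


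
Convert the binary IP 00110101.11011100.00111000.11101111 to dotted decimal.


00110101 = 53
11011100 = 220
00111000 = 56
11101111 = 239
IP: 53.220.56.239


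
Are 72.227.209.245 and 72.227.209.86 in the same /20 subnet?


Mask: 255.255.240.0
72.227.209.245 AND mask = 72.227.208.0
72.227.209.86 AND mask = 72.227.208.0
Yes, same subnet (72.227.208.0)


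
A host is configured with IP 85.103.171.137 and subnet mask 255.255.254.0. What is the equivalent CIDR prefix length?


Binary: 11111111.11111111.11111110.00000000
Count leading 1s
Prefix: /23


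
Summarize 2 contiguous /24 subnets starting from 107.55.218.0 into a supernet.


Original prefix: /24
Number of subnets: 2 = 2^1
New prefix = 24 - 1 = 23
Supernet: 107.55.218.0/23


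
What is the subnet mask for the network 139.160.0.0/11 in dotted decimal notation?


/11 means 11 network bits, 21 host bits
Binary: 11111111111000000000000000000000
Mask: 255.224.0.0


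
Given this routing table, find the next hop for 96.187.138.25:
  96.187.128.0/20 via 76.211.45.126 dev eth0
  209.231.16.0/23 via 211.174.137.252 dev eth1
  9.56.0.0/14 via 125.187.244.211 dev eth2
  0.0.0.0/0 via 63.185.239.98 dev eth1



Longest prefix match for 96.187.138.25:
  /20 96.187.128.0: MATCH
  /23 209.231.16.0: no
  /14 9.56.0.0: no
  /0 0.0.0.0: MATCH
Selected: next-hop 76.211.45.126 via eth0 (matched /20)


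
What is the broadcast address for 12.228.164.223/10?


Network: 12.192.0.0/10
Host bits = 22
Set all host bits to 1:
Broadcast: 12.255.255.255


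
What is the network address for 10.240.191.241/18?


IP:   00001010.11110000.10111111.11110001
Mask: 11111111.11111111.11000000.00000000
AND operation:
Net:  00001010.11110000.10000000.00000000
Network: 10.240.128.0/18


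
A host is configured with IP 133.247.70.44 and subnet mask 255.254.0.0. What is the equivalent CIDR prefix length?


Binary: 11111111.11111110.00000000.00000000
Count leading 1s
Prefix: /15


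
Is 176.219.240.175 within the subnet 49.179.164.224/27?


Subnet network: 49.179.164.224
Test IP AND mask: 176.219.240.160
No, 176.219.240.175 is not in 49.179.164.224/27


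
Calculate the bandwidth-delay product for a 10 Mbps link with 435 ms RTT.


BDP = bandwidth * RTT
= 10 Mbps * 435 ms
= 10 * 1e6 * 435 / 1000 bits
= 4350000 bits
= 543750 bytes
= 531.0059 KB
BDP = 4350000 bits (543750 bytes)


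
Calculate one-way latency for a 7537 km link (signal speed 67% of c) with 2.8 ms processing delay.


Speed = 0.67 * 3e5 km/s = 201000 km/s
Propagation delay = 7537 / 201000 = 0.0375 s = 37.4975 ms
Processing delay = 2.8 ms
Total one-way latency = 40.2975 ms


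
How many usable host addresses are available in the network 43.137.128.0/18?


Host bits = 32 - 18 = 14
Total addresses = 2^14 = 16384
Usable = total - 2 (network and broadcast)
Usable hosts: 16382


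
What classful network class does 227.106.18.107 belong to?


First octet: 227
Binary: 11100011
1110xxxx -> Class D (224-239)
Class D (multicast), default mask N/A


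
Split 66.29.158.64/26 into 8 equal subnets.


New prefix = 26 + 3 = 29
Each subnet has 8 addresses
  66.29.158.64/29
  66.29.158.72/29
  66.29.158.80/29
  66.29.158.88/29
  66.29.158.96/29
  66.29.158.104/29
  66.29.158.112/29
  66.29.158.120/29
Subnets: 66.29.158.64/29, 66.29.158.72/29, 66.29.158.80/29, 66.29.158.88/29, 66.29.158.96/29, 66.29.158.104/29, 66.29.158.112/29, 66.29.158.120/29


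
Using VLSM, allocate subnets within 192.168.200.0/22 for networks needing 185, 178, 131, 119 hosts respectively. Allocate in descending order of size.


185 hosts -> /24 (254 usable): 192.168.200.0/24
178 hosts -> /24 (254 usable): 192.168.201.0/24
131 hosts -> /24 (254 usable): 192.168.202.0/24
119 hosts -> /25 (126 usable): 192.168.203.0/25
Allocation: 192.168.200.0/24 (185 hosts, 254 usable); 192.168.201.0/24 (178 hosts, 254 usable); 192.168.202.0/24 (131 hosts, 254 usable); 192.168.203.0/25 (119 hosts, 126 usable)


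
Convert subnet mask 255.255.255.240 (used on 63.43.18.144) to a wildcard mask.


Subnet mask: 255.255.255.240
Wildcard = 255.255.255.255 - subnet mask
255 - 255 = 0
255 - 255 = 0
255 - 255 = 0
255 - 240 = 15
Wildcard: 0.0.0.15


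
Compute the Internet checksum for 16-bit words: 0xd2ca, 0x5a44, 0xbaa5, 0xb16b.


Sum all words (with carry folding):
+ 0xd2ca = 0xd2ca
+ 0x5a44 = 0x2d0f
+ 0xbaa5 = 0xe7b4
+ 0xb16b = 0x9920
One's complement: ~0x9920
Checksum = 0x66df


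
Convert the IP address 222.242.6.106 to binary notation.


222 = 11011110
242 = 11110010
6 = 00000110
106 = 01101010
Binary: 11011110.11110010.00000110.01101010


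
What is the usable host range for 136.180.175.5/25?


Network: 136.180.175.0
Broadcast: 136.180.175.127
First usable = network + 1
Last usable = broadcast - 1
Range: 136.180.175.1 to 136.180.175.126


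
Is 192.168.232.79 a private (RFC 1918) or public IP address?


RFC 1918 private ranges:
  10.0.0.0/8 (10.0.0.0 - 10.255.255.255)
  172.16.0.0/12 (172.16.0.0 - 172.31.255.255)
  192.168.0.0/16 (192.168.0.0 - 192.168.255.255)
Private (in 192.168.0.0/16)


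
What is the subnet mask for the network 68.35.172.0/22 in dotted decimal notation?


/22 means 22 network bits, 10 host bits
Binary: 11111111111111111111110000000000
Mask: 255.255.252.0


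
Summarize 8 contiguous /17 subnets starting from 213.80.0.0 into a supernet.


Original prefix: /17
Number of subnets: 8 = 2^3
New prefix = 17 - 3 = 14
Supernet: 213.80.0.0/14


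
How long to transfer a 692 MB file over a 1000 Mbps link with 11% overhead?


Effective throughput = 1000 * (1 - 11/100) = 890 Mbps
File size in Mb = 692 * 8 = 5536 Mb
Time = 5536 / 890
Time = 6.2202 seconds


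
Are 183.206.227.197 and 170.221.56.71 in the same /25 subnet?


Mask: 255.255.255.128
183.206.227.197 AND mask = 183.206.227.128
170.221.56.71 AND mask = 170.221.56.0
No, different subnets (183.206.227.128 vs 170.221.56.0)


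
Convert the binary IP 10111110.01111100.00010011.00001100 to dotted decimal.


10111110 = 190
01111100 = 124
00010011 = 19
00001100 = 12
IP: 190.124.19.12


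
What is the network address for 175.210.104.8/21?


IP:   10101111.11010010.01101000.00001000
Mask: 11111111.11111111.11111000.00000000
AND operation:
Net:  10101111.11010010.01101000.00000000
Network: 175.210.104.0/21


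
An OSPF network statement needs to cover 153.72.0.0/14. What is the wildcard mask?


Subnet mask: 255.252.0.0
Wildcard = 255.255.255.255 - subnet mask
255 - 255 = 0
255 - 252 = 3
255 - 0 = 255
255 - 0 = 255
Wildcard: 0.3.255.255


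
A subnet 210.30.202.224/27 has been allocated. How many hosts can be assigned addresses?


Host bits = 32 - 27 = 5
Total addresses = 2^5 = 32
Usable = total - 2 (network and broadcast)
Usable hosts: 30


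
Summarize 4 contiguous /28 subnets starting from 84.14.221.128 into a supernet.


Original prefix: /28
Number of subnets: 4 = 2^2
New prefix = 28 - 2 = 26
Supernet: 84.14.221.128/26


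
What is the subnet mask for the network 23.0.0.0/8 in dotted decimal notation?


/8 means 8 network bits, 24 host bits
Binary: 11111111000000000000000000000000
Mask: 255.0.0.0


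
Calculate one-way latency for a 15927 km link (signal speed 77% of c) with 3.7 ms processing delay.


Speed = 0.77 * 3e5 km/s = 231000 km/s
Propagation delay = 15927 / 231000 = 0.0689 s = 68.9481 ms
Processing delay = 3.7 ms
Total one-way latency = 72.6481 ms


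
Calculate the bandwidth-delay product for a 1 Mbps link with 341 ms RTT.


BDP = bandwidth * RTT
= 1 Mbps * 341 ms
= 1 * 1e6 * 341 / 1000 bits
= 341000 bits
= 42625 bytes
= 41.626 KB
BDP = 341000 bits (42625 bytes)


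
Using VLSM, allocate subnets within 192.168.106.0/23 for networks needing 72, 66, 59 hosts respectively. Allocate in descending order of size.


72 hosts -> /25 (126 usable): 192.168.106.0/25
66 hosts -> /25 (126 usable): 192.168.106.128/25
59 hosts -> /26 (62 usable): 192.168.107.0/26
Allocation: 192.168.106.0/25 (72 hosts, 126 usable); 192.168.106.128/25 (66 hosts, 126 usable); 192.168.107.0/26 (59 hosts, 62 usable)


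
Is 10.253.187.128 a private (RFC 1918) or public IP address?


RFC 1918 private ranges:
  10.0.0.0/8 (10.0.0.0 - 10.255.255.255)
  172.16.0.0/12 (172.16.0.0 - 172.31.255.255)
  192.168.0.0/16 (192.168.0.0 - 192.168.255.255)
Private (in 10.0.0.0/8)


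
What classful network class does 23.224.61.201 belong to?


First octet: 23
Binary: 00010111
0xxxxxxx -> Class A (1-126)
Class A, default mask 255.0.0.0 (/8)


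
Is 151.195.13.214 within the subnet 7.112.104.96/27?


Subnet network: 7.112.104.96
Test IP AND mask: 151.195.13.192
No, 151.195.13.214 is not in 7.112.104.96/27


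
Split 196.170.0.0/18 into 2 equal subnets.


New prefix = 18 + 1 = 19
Each subnet has 8192 addresses
  196.170.0.0/19
  196.170.32.0/19
Subnets: 196.170.0.0/19, 196.170.32.0/19


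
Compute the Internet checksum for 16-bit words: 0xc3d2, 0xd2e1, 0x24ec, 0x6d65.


Sum all words (with carry folding):
+ 0xc3d2 = 0xc3d2
+ 0xd2e1 = 0x96b4
+ 0x24ec = 0xbba0
+ 0x6d65 = 0x2906
One's complement: ~0x2906
Checksum = 0xd6f9


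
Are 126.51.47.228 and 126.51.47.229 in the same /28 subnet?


Mask: 255.255.255.240
126.51.47.228 AND mask = 126.51.47.224
126.51.47.229 AND mask = 126.51.47.224
Yes, same subnet (126.51.47.224)


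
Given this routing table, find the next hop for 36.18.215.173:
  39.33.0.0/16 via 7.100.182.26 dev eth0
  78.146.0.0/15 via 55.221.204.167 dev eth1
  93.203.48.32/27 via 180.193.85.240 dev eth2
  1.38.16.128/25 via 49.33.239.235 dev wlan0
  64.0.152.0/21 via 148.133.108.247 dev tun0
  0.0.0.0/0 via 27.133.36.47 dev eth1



Longest prefix match for 36.18.215.173:
  /16 39.33.0.0: no
  /15 78.146.0.0: no
  /27 93.203.48.32: no
  /25 1.38.16.128: no
  /21 64.0.152.0: no
  /0 0.0.0.0: MATCH
Selected: next-hop 27.133.36.47 via eth1 (matched /0)


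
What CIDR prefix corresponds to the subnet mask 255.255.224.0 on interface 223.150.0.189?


Binary: 11111111.11111111.11100000.00000000
Count leading 1s
Prefix: /19


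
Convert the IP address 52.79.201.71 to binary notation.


52 = 00110100
79 = 01001111
201 = 11001001
71 = 01000111
Binary: 00110100.01001111.11001001.01000111


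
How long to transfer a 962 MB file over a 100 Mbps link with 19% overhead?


Effective throughput = 100 * (1 - 19/100) = 81 Mbps
File size in Mb = 962 * 8 = 7696 Mb
Time = 7696 / 81
Time = 95.0123 seconds


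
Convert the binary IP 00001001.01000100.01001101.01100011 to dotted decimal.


00001001 = 9
01000100 = 68
01001101 = 77
01100011 = 99
IP: 9.68.77.99


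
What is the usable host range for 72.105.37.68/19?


Network: 72.105.32.0
Broadcast: 72.105.63.255
First usable = network + 1
Last usable = broadcast - 1
Range: 72.105.32.1 to 72.105.63.254


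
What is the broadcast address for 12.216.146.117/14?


Network: 12.216.0.0/14
Host bits = 18
Set all host bits to 1:
Broadcast: 12.219.255.255


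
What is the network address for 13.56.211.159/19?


IP:   00001101.00111000.11010011.10011111
Mask: 11111111.11111111.11100000.00000000
AND operation:
Net:  00001101.00111000.11000000.00000000
Network: 13.56.192.0/19


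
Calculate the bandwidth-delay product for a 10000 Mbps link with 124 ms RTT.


BDP = bandwidth * RTT
= 10000 Mbps * 124 ms
= 10000 * 1e6 * 124 / 1000 bits
= 1240000000 bits
= 155000000 bytes
= 151367.1875 KB
BDP = 1240000000 bits (155000000 bytes)


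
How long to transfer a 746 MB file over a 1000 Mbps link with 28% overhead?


Effective throughput = 1000 * (1 - 28/100) = 720 Mbps
File size in Mb = 746 * 8 = 5968 Mb
Time = 5968 / 720
Time = 8.2889 seconds


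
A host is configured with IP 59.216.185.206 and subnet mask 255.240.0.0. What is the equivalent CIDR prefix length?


Binary: 11111111.11110000.00000000.00000000
Count leading 1s
Prefix: /12


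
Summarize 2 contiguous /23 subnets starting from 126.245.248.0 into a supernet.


Original prefix: /23
Number of subnets: 2 = 2^1
New prefix = 23 - 1 = 22
Supernet: 126.245.248.0/22


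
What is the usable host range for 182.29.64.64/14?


Network: 182.28.0.0
Broadcast: 182.31.255.255
First usable = network + 1
Last usable = broadcast - 1
Range: 182.28.0.1 to 182.31.255.254


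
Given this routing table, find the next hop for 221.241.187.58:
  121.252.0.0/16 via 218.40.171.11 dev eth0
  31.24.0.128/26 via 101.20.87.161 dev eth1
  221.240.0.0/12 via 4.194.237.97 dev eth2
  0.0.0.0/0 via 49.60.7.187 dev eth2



Longest prefix match for 221.241.187.58:
  /16 121.252.0.0: no
  /26 31.24.0.128: no
  /12 221.240.0.0: MATCH
  /0 0.0.0.0: MATCH
Selected: next-hop 4.194.237.97 via eth2 (matched /12)


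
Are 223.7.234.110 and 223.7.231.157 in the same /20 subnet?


Mask: 255.255.240.0
223.7.234.110 AND mask = 223.7.224.0
223.7.231.157 AND mask = 223.7.224.0
Yes, same subnet (223.7.224.0)


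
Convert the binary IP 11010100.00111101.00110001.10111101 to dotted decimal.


11010100 = 212
00111101 = 61
00110001 = 49
10111101 = 189
IP: 212.61.49.189


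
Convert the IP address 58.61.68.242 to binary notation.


58 = 00111010
61 = 00111101
68 = 01000100
242 = 11110010
Binary: 00111010.00111101.01000100.11110010


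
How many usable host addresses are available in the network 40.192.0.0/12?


Host bits = 32 - 12 = 20
Total addresses = 2^20 = 1048576
Usable = total - 2 (network and broadcast)
Usable hosts: 1048574


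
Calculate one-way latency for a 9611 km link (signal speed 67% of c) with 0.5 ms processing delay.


Speed = 0.67 * 3e5 km/s = 201000 km/s
Propagation delay = 9611 / 201000 = 0.0478 s = 47.8159 ms
Processing delay = 0.5 ms
Total one-way latency = 48.3159 ms


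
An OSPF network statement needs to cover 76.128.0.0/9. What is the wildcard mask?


Subnet mask: 255.128.0.0
Wildcard = 255.255.255.255 - subnet mask
255 - 255 = 0
255 - 128 = 127
255 - 0 = 255
255 - 0 = 255
Wildcard: 0.127.255.255


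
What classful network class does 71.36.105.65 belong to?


First octet: 71
Binary: 01000111
0xxxxxxx -> Class A (1-126)
Class A, default mask 255.0.0.0 (/8)


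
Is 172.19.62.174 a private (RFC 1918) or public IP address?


RFC 1918 private ranges:
  10.0.0.0/8 (10.0.0.0 - 10.255.255.255)
  172.16.0.0/12 (172.16.0.0 - 172.31.255.255)
  192.168.0.0/16 (192.168.0.0 - 192.168.255.255)
Private (in 172.16.0.0/12)


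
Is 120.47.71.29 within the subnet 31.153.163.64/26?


Subnet network: 31.153.163.64
Test IP AND mask: 120.47.71.0
No, 120.47.71.29 is not in 31.153.163.64/26


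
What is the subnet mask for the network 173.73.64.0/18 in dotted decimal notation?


/18 means 18 network bits, 14 host bits
Binary: 11111111111111111100000000000000
Mask: 255.255.192.0


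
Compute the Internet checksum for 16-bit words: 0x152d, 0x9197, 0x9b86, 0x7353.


Sum all words (with carry folding):
+ 0x152d = 0x152d
+ 0x9197 = 0xa6c4
+ 0x9b86 = 0x424b
+ 0x7353 = 0xb59e
One's complement: ~0xb59e
Checksum = 0x4a61


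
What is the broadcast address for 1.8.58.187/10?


Network: 1.0.0.0/10
Host bits = 22
Set all host bits to 1:
Broadcast: 1.63.255.255


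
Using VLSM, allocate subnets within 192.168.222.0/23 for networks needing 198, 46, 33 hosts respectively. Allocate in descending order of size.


198 hosts -> /24 (254 usable): 192.168.222.0/24
46 hosts -> /26 (62 usable): 192.168.223.0/26
33 hosts -> /26 (62 usable): 192.168.223.64/26
Allocation: 192.168.222.0/24 (198 hosts, 254 usable); 192.168.223.0/26 (46 hosts, 62 usable); 192.168.223.64/26 (33 hosts, 62 usable)


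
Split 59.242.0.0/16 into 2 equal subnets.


New prefix = 16 + 1 = 17
Each subnet has 32768 addresses
  59.242.0.0/17
  59.242.128.0/17
Subnets: 59.242.0.0/17, 59.242.128.0/17


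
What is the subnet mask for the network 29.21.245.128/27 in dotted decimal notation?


/27 means 27 network bits, 5 host bits
Binary: 11111111111111111111111111100000
Mask: 255.255.255.224


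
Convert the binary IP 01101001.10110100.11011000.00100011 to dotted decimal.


01101001 = 105
10110100 = 180
11011000 = 216
00100011 = 35
IP: 105.180.216.35


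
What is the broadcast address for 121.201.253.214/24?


Network: 121.201.253.0/24
Host bits = 8
Set all host bits to 1:
Broadcast: 121.201.253.255


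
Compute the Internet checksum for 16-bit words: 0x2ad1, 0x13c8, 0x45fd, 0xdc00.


Sum all words (with carry folding):
+ 0x2ad1 = 0x2ad1
+ 0x13c8 = 0x3e99
+ 0x45fd = 0x8496
+ 0xdc00 = 0x6097
One's complement: ~0x6097
Checksum = 0x9f68


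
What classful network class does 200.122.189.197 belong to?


First octet: 200
Binary: 11001000
110xxxxx -> Class C (192-223)
Class C, default mask 255.255.255.0 (/24)


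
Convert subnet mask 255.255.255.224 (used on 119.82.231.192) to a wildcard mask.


Subnet mask: 255.255.255.224
Wildcard = 255.255.255.255 - subnet mask
255 - 255 = 0
255 - 255 = 0
255 - 255 = 0
255 - 224 = 31
Wildcard: 0.0.0.31


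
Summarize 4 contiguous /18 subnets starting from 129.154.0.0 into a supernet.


Original prefix: /18
Number of subnets: 4 = 2^2
New prefix = 18 - 2 = 16
Supernet: 129.154.0.0/16


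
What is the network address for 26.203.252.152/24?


IP:   00011010.11001011.11111100.10011000
Mask: 11111111.11111111.11111111.00000000
AND operation:
Net:  00011010.11001011.11111100.00000000
Network: 26.203.252.0/24


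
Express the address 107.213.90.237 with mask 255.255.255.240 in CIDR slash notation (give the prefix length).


Binary: 11111111.11111111.11111111.11110000
Count leading 1s
Prefix: /28


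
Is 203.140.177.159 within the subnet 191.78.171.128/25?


Subnet network: 191.78.171.128
Test IP AND mask: 203.140.177.128
No, 203.140.177.159 is not in 191.78.171.128/25


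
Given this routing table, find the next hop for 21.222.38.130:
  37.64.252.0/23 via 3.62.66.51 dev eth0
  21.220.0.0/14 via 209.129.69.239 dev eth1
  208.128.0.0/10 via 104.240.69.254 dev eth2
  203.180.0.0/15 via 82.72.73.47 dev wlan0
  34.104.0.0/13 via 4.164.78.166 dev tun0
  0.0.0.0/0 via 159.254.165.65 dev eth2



Longest prefix match for 21.222.38.130:
  /23 37.64.252.0: no
  /14 21.220.0.0: MATCH
  /10 208.128.0.0: no
  /15 203.180.0.0: no
  /13 34.104.0.0: no
  /0 0.0.0.0: MATCH
Selected: next-hop 209.129.69.239 via eth1 (matched /14)


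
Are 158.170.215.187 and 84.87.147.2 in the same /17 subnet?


Mask: 255.255.128.0
158.170.215.187 AND mask = 158.170.128.0
84.87.147.2 AND mask = 84.87.128.0
No, different subnets (158.170.128.0 vs 84.87.128.0)


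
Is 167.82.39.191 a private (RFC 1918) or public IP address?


RFC 1918 private ranges:
  10.0.0.0/8 (10.0.0.0 - 10.255.255.255)
  172.16.0.0/12 (172.16.0.0 - 172.31.255.255)
  192.168.0.0/16 (192.168.0.0 - 192.168.255.255)
Public (not in any RFC 1918 range)


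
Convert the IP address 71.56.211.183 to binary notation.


71 = 01000111
56 = 00111000
211 = 11010011
183 = 10110111
Binary: 01000111.00111000.11010011.10110111


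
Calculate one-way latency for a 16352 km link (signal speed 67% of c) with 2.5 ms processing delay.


Speed = 0.67 * 3e5 km/s = 201000 km/s
Propagation delay = 16352 / 201000 = 0.0814 s = 81.3532 ms
Processing delay = 2.5 ms
Total one-way latency = 83.8532 ms


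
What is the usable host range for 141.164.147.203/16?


Network: 141.164.0.0
Broadcast: 141.164.255.255
First usable = network + 1
Last usable = broadcast - 1
Range: 141.164.0.1 to 141.164.255.254


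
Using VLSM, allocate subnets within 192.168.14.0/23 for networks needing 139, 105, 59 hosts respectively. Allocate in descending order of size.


139 hosts -> /24 (254 usable): 192.168.14.0/24
105 hosts -> /25 (126 usable): 192.168.15.0/25
59 hosts -> /26 (62 usable): 192.168.15.128/26
Allocation: 192.168.14.0/24 (139 hosts, 254 usable); 192.168.15.0/25 (105 hosts, 126 usable); 192.168.15.128/26 (59 hosts, 62 usable)


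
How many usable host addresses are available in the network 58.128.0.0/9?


Host bits = 32 - 9 = 23
Total addresses = 2^23 = 8388608
Usable = total - 2 (network and broadcast)
Usable hosts: 8388606


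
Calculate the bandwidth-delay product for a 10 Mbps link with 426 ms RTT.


BDP = bandwidth * RTT
= 10 Mbps * 426 ms
= 10 * 1e6 * 426 / 1000 bits
= 4260000 bits
= 532500 bytes
= 520.0195 KB
BDP = 4260000 bits (532500 bytes)


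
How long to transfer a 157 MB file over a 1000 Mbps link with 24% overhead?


Effective throughput = 1000 * (1 - 24/100) = 760 Mbps
File size in Mb = 157 * 8 = 1256 Mb
Time = 1256 / 760
Time = 1.6526 seconds


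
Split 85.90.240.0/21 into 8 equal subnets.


New prefix = 21 + 3 = 24
Each subnet has 256 addresses
  85.90.240.0/24
  85.90.241.0/24
  85.90.242.0/24
  85.90.243.0/24
  85.90.244.0/24
  85.90.245.0/24
  85.90.246.0/24
  85.90.247.0/24
Subnets: 85.90.240.0/24, 85.90.241.0/24, 85.90.242.0/24, 85.90.243.0/24, 85.90.244.0/24, 85.90.245.0/24, 85.90.246.0/24, 85.90.247.0/24


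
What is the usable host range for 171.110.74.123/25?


Network: 171.110.74.0
Broadcast: 171.110.74.127
First usable = network + 1
Last usable = broadcast - 1
Range: 171.110.74.1 to 171.110.74.126


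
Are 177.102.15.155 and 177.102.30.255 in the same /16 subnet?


Mask: 255.255.0.0
177.102.15.155 AND mask = 177.102.0.0
177.102.30.255 AND mask = 177.102.0.0
Yes, same subnet (177.102.0.0)


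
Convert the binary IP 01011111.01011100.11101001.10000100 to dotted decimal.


01011111 = 95
01011100 = 92
11101001 = 233
10000100 = 132
IP: 95.92.233.132


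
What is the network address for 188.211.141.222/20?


IP:   10111100.11010011.10001101.11011110
Mask: 11111111.11111111.11110000.00000000
AND operation:
Net:  10111100.11010011.10000000.00000000
Network: 188.211.128.0/20


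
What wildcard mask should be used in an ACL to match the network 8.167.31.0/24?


Subnet mask: 255.255.255.0
Wildcard = 255.255.255.255 - subnet mask
255 - 255 = 0
255 - 255 = 0
255 - 255 = 0
255 - 0 = 255
Wildcard: 0.0.0.255


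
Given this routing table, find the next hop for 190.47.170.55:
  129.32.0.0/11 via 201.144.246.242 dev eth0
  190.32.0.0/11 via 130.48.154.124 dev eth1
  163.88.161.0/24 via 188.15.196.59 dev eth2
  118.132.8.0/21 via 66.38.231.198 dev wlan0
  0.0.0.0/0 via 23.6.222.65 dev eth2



Longest prefix match for 190.47.170.55:
  /11 129.32.0.0: no
  /11 190.32.0.0: MATCH
  /24 163.88.161.0: no
  /21 118.132.8.0: no
  /0 0.0.0.0: MATCH
Selected: next-hop 130.48.154.124 via eth1 (matched /11)


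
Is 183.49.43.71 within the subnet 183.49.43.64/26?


Subnet network: 183.49.43.64
Test IP AND mask: 183.49.43.64
Yes, 183.49.43.71 is in 183.49.43.64/26


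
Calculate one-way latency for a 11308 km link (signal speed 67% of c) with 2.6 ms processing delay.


Speed = 0.67 * 3e5 km/s = 201000 km/s
Propagation delay = 11308 / 201000 = 0.0563 s = 56.2587 ms
Processing delay = 2.6 ms
Total one-way latency = 58.8587 ms


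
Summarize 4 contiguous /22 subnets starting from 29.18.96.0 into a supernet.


Original prefix: /22
Number of subnets: 4 = 2^2
New prefix = 22 - 2 = 20
Supernet: 29.18.96.0/20


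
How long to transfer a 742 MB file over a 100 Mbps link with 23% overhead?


Effective throughput = 100 * (1 - 23/100) = 77 Mbps
File size in Mb = 742 * 8 = 5936 Mb
Time = 5936 / 77
Time = 77.0909 seconds


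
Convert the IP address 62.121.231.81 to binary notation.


62 = 00111110
121 = 01111001
231 = 11100111
81 = 01010001
Binary: 00111110.01111001.11100111.01010001


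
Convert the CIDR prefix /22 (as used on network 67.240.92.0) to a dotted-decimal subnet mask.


/22 means 22 network bits, 10 host bits
Binary: 11111111111111111111110000000000
Mask: 255.255.252.0


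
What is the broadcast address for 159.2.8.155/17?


Network: 159.2.0.0/17
Host bits = 15
Set all host bits to 1:
Broadcast: 159.2.127.255


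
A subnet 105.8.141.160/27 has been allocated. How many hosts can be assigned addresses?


Host bits = 32 - 27 = 5
Total addresses = 2^5 = 32
Usable = total - 2 (network and broadcast)
Usable hosts: 30


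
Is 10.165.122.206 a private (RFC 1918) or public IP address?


RFC 1918 private ranges:
  10.0.0.0/8 (10.0.0.0 - 10.255.255.255)
  172.16.0.0/12 (172.16.0.0 - 172.31.255.255)
  192.168.0.0/16 (192.168.0.0 - 192.168.255.255)
Private (in 10.0.0.0/8)


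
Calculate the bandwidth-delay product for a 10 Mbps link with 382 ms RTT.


BDP = bandwidth * RTT
= 10 Mbps * 382 ms
= 10 * 1e6 * 382 / 1000 bits
= 3820000 bits
= 477500 bytes
= 466.3086 KB
BDP = 3820000 bits (477500 bytes)


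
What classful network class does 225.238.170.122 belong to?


First octet: 225
Binary: 11100001
1110xxxx -> Class D (224-239)
Class D (multicast), default mask N/A


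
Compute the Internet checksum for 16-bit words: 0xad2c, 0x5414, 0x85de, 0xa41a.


Sum all words (with carry folding):
+ 0xad2c = 0xad2c
+ 0x5414 = 0x0141
+ 0x85de = 0x871f
+ 0xa41a = 0x2b3a
One's complement: ~0x2b3a
Checksum = 0xd4c5


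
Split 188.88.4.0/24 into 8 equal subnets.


New prefix = 24 + 3 = 27
Each subnet has 32 addresses
  188.88.4.0/27
  188.88.4.32/27
  188.88.4.64/27
  188.88.4.96/27
  188.88.4.128/27
  188.88.4.160/27
  188.88.4.192/27
  188.88.4.224/27
Subnets: 188.88.4.0/27, 188.88.4.32/27, 188.88.4.64/27, 188.88.4.96/27, 188.88.4.128/27, 188.88.4.160/27, 188.88.4.192/27, 188.88.4.224/27


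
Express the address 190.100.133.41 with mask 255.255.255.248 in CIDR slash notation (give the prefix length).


Binary: 11111111.11111111.11111111.11111000
Count leading 1s
Prefix: /29


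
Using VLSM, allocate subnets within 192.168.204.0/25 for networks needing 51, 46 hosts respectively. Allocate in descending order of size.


51 hosts -> /26 (62 usable): 192.168.204.0/26
46 hosts -> /26 (62 usable): 192.168.204.64/26
Allocation: 192.168.204.0/26 (51 hosts, 62 usable); 192.168.204.64/26 (46 hosts, 62 usable)


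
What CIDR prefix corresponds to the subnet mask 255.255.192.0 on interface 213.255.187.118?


Binary: 11111111.11111111.11000000.00000000
Count leading 1s
Prefix: /18


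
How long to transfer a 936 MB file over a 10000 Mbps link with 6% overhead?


Effective throughput = 10000 * (1 - 6/100) = 9400 Mbps
File size in Mb = 936 * 8 = 7488 Mb
Time = 7488 / 9400
Time = 0.7966 seconds


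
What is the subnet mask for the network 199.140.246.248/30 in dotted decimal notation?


/30 means 30 network bits, 2 host bits
Binary: 11111111111111111111111111111100
Mask: 255.255.255.252


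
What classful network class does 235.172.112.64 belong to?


First octet: 235
Binary: 11101011
1110xxxx -> Class D (224-239)
Class D (multicast), default mask N/A


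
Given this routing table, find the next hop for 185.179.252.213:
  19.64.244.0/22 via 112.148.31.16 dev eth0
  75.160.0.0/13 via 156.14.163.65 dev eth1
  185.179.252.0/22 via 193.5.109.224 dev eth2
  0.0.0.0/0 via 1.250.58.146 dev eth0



Longest prefix match for 185.179.252.213:
  /22 19.64.244.0: no
  /13 75.160.0.0: no
  /22 185.179.252.0: MATCH
  /0 0.0.0.0: MATCH
Selected: next-hop 193.5.109.224 via eth2 (matched /22)


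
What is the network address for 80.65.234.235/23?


IP:   01010000.01000001.11101010.11101011
Mask: 11111111.11111111.11111110.00000000
AND operation:
Net:  01010000.01000001.11101010.00000000
Network: 80.65.234.0/23


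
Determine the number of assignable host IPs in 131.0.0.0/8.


Host bits = 32 - 8 = 24
Total addresses = 2^24 = 16777216
Usable = total - 2 (network and broadcast)
Usable hosts: 16777214


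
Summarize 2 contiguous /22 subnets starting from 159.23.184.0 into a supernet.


Original prefix: /22
Number of subnets: 2 = 2^1
New prefix = 22 - 1 = 21
Supernet: 159.23.184.0/21


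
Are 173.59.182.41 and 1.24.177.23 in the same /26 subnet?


Mask: 255.255.255.192
173.59.182.41 AND mask = 173.59.182.0
1.24.177.23 AND mask = 1.24.177.0
No, different subnets (173.59.182.0 vs 1.24.177.0)


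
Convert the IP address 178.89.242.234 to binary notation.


178 = 10110010
89 = 01011001
242 = 11110010
234 = 11101010
Binary: 10110010.01011001.11110010.11101010


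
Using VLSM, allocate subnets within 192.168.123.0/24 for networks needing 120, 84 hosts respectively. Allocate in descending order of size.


120 hosts -> /25 (126 usable): 192.168.123.0/25
84 hosts -> /25 (126 usable): 192.168.123.128/25
Allocation: 192.168.123.0/25 (120 hosts, 126 usable); 192.168.123.128/25 (84 hosts, 126 usable)


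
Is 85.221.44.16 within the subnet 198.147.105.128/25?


Subnet network: 198.147.105.128
Test IP AND mask: 85.221.44.0
No, 85.221.44.16 is not in 198.147.105.128/25


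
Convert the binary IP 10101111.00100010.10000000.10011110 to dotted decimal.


10101111 = 175
00100010 = 34
10000000 = 128
10011110 = 158
IP: 175.34.128.158


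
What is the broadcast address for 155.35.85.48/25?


Network: 155.35.85.0/25
Host bits = 7
Set all host bits to 1:
Broadcast: 155.35.85.127


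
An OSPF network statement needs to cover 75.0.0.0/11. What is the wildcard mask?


Subnet mask: 255.224.0.0
Wildcard = 255.255.255.255 - subnet mask
255 - 255 = 0
255 - 224 = 31
255 - 0 = 255
255 - 0 = 255
Wildcard: 0.31.255.255


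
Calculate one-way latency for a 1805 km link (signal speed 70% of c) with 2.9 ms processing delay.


Speed = 0.7 * 3e5 km/s = 210000 km/s
Propagation delay = 1805 / 210000 = 0.0086 s = 8.5952 ms
Processing delay = 2.9 ms
Total one-way latency = 11.4952 ms


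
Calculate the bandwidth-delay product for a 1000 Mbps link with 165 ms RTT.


BDP = bandwidth * RTT
= 1000 Mbps * 165 ms
= 1000 * 1e6 * 165 / 1000 bits
= 165000000 bits
= 20625000 bytes
= 20141.6016 KB
BDP = 165000000 bits (20625000 bytes)


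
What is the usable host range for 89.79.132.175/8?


Network: 89.0.0.0
Broadcast: 89.255.255.255
First usable = network + 1
Last usable = broadcast - 1
Range: 89.0.0.1 to 89.255.255.254


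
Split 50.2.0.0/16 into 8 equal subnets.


New prefix = 16 + 3 = 19
Each subnet has 8192 addresses
  50.2.0.0/19
  50.2.32.0/19
  50.2.64.0/19
  50.2.96.0/19
  50.2.128.0/19
  50.2.160.0/19
  50.2.192.0/19
  50.2.224.0/19
Subnets: 50.2.0.0/19, 50.2.32.0/19, 50.2.64.0/19, 50.2.96.0/19, 50.2.128.0/19, 50.2.160.0/19, 50.2.192.0/19, 50.2.224.0/19


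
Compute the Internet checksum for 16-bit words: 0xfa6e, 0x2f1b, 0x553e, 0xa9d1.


Sum all words (with carry folding):
+ 0xfa6e = 0xfa6e
+ 0x2f1b = 0x298a
+ 0x553e = 0x7ec8
+ 0xa9d1 = 0x289a
One's complement: ~0x289a
Checksum = 0xd765


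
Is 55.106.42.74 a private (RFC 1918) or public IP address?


RFC 1918 private ranges:
  10.0.0.0/8 (10.0.0.0 - 10.255.255.255)
  172.16.0.0/12 (172.16.0.0 - 172.31.255.255)
  192.168.0.0/16 (192.168.0.0 - 192.168.255.255)
Public (not in any RFC 1918 range)


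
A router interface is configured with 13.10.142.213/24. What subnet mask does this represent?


/24 means 24 network bits, 8 host bits
Binary: 11111111111111111111111100000000
Mask: 255.255.255.0


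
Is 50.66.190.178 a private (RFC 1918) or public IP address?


RFC 1918 private ranges:
  10.0.0.0/8 (10.0.0.0 - 10.255.255.255)
  172.16.0.0/12 (172.16.0.0 - 172.31.255.255)
  192.168.0.0/16 (192.168.0.0 - 192.168.255.255)
Public (not in any RFC 1918 range)


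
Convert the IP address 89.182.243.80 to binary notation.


89 = 01011001
182 = 10110110
243 = 11110011
80 = 01010000
Binary: 01011001.10110110.11110011.01010000


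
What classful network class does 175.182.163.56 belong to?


First octet: 175
Binary: 10101111
10xxxxxx -> Class B (128-191)
Class B, default mask 255.255.0.0 (/16)


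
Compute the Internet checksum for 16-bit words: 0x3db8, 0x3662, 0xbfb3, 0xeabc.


Sum all words (with carry folding):
+ 0x3db8 = 0x3db8
+ 0x3662 = 0x741a
+ 0xbfb3 = 0x33ce
+ 0xeabc = 0x1e8b
One's complement: ~0x1e8b
Checksum = 0xe174


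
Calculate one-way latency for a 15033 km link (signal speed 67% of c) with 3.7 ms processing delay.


Speed = 0.67 * 3e5 km/s = 201000 km/s
Propagation delay = 15033 / 201000 = 0.0748 s = 74.791 ms
Processing delay = 3.7 ms
Total one-way latency = 78.491 ms


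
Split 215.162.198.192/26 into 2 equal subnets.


New prefix = 26 + 1 = 27
Each subnet has 32 addresses
  215.162.198.192/27
  215.162.198.224/27
Subnets: 215.162.198.192/27, 215.162.198.224/27


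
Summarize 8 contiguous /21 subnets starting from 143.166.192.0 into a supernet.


Original prefix: /21
Number of subnets: 8 = 2^3
New prefix = 21 - 3 = 18
Supernet: 143.166.192.0/18


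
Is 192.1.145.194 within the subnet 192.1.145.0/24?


Subnet network: 192.1.145.0
Test IP AND mask: 192.1.145.0
Yes, 192.1.145.194 is in 192.1.145.0/24


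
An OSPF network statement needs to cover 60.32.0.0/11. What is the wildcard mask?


Subnet mask: 255.224.0.0
Wildcard = 255.255.255.255 - subnet mask
255 - 255 = 0
255 - 224 = 31
255 - 0 = 255
255 - 0 = 255
Wildcard: 0.31.255.255


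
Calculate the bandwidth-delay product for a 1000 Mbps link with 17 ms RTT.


BDP = bandwidth * RTT
= 1000 Mbps * 17 ms
= 1000 * 1e6 * 17 / 1000 bits
= 17000000 bits
= 2125000 bytes
= 2075.1953 KB
BDP = 17000000 bits (2125000 bytes)


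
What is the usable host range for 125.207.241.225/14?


Network: 125.204.0.0
Broadcast: 125.207.255.255
First usable = network + 1
Last usable = broadcast - 1
Range: 125.204.0.1 to 125.207.255.254


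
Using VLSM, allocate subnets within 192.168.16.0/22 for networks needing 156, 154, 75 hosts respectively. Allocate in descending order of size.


156 hosts -> /24 (254 usable): 192.168.16.0/24
154 hosts -> /24 (254 usable): 192.168.17.0/24
75 hosts -> /25 (126 usable): 192.168.18.0/25
Allocation: 192.168.16.0/24 (156 hosts, 254 usable); 192.168.17.0/24 (154 hosts, 254 usable); 192.168.18.0/25 (75 hosts, 126 usable)


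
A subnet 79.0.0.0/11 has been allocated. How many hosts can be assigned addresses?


Host bits = 32 - 11 = 21
Total addresses = 2^21 = 2097152
Usable = total - 2 (network and broadcast)
Usable hosts: 2097150


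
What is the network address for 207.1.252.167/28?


IP:   11001111.00000001.11111100.10100111
Mask: 11111111.11111111.11111111.11110000
AND operation:
Net:  11001111.00000001.11111100.10100000
Network: 207.1.252.160/28


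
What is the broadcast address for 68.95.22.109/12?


Network: 68.80.0.0/12
Host bits = 20
Set all host bits to 1:
Broadcast: 68.95.255.255


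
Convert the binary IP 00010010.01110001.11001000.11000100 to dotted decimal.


00010010 = 18
01110001 = 113
11001000 = 200
11000100 = 196
IP: 18.113.200.196


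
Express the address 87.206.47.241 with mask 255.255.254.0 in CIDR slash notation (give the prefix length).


Binary: 11111111.11111111.11111110.00000000
Count leading 1s
Prefix: /23


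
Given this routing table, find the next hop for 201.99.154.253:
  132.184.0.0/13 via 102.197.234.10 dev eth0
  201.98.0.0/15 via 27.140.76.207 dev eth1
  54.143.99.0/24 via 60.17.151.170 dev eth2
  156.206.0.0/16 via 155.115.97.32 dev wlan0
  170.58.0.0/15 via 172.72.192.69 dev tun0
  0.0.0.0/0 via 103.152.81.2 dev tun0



Longest prefix match for 201.99.154.253:
  /13 132.184.0.0: no
  /15 201.98.0.0: MATCH
  /24 54.143.99.0: no
  /16 156.206.0.0: no
  /15 170.58.0.0: no
  /0 0.0.0.0: MATCH
Selected: next-hop 27.140.76.207 via eth1 (matched /15)


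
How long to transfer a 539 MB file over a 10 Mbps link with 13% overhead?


Effective throughput = 10 * (1 - 13/100) = 8.7 Mbps
File size in Mb = 539 * 8 = 4312 Mb
Time = 4312 / 8.7
Time = 495.6322 seconds


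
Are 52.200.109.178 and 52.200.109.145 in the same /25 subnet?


Mask: 255.255.255.128
52.200.109.178 AND mask = 52.200.109.128
52.200.109.145 AND mask = 52.200.109.128
Yes, same subnet (52.200.109.128)


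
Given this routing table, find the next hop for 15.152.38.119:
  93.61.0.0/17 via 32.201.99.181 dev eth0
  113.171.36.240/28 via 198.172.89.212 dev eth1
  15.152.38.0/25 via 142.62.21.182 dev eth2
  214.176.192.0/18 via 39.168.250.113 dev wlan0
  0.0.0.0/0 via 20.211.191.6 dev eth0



Longest prefix match for 15.152.38.119:
  /17 93.61.0.0: no
  /28 113.171.36.240: no
  /25 15.152.38.0: MATCH
  /18 214.176.192.0: no
  /0 0.0.0.0: MATCH
Selected: next-hop 142.62.21.182 via eth2 (matched /25)
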